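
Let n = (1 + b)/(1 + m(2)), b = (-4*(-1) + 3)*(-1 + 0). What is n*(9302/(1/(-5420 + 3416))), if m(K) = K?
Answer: 37282416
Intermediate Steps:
b = -7 (b = (4 + 3)*(-1) = 7*(-1) = -7)
n = -2 (n = (1 - 7)/(1 + 2) = -6/3 = -6*⅓ = -2)
n*(9302/(1/(-5420 + 3416))) = -18604/(1/(-5420 + 3416)) = -18604/(1/(-2004)) = -18604/(-1/2004) = -18604*(-2004) = -2*(-18641208) = 37282416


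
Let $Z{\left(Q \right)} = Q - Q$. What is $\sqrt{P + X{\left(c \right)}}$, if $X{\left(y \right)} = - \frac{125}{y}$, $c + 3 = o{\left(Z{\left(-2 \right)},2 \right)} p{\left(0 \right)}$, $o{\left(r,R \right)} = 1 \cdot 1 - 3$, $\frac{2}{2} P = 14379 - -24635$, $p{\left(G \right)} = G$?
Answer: $\frac{\sqrt{351501}}{3} \approx 197.63$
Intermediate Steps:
$Z{\left(Q \right)} = 0$
$P = 39014$ ($P = 14379 - -24635 = 14379 + 24635 = 39014$)
$o{\left(r,R \right)} = -2$ ($o{\left(r,R \right)} = 1 - 3 = -2$)
$c = -3$ ($c = -3 - 0 = -3 + 0 = -3$)
$\sqrt{P + X{\left(c \right)}} = \sqrt{39014 - \frac{125}{-3}} = \sqrt{39014 - - \frac{125}{3}} = \sqrt{39014 + \frac{125}{3}} = \sqrt{\frac{117167}{3}} = \frac{\sqrt{351501}}{3}$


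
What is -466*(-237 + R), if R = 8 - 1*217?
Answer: 207836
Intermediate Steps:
R = -209 (R = 8 - 217 = -209)
-466*(-237 + R) = -466*(-237 - 209) = -466*(-446) = 207836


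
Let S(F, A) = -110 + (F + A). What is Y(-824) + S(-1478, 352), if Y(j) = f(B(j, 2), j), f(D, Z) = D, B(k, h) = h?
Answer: -1234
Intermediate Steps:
S(F, A) = -110 + A + F (S(F, A) = -110 + (A + F) = -110 + A + F)
Y(j) = 2
Y(-824) + S(-1478, 352) = 2 + (-110 + 352 - 1478) = 2 - 1236 = -1234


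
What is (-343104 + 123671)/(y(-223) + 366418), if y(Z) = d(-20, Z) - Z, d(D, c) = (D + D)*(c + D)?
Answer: -219433/376361 ≈ -0.58304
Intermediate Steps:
d(D, c) = 2*D*(D + c) (d(D, c) = (2*D)*(D + c) = 2*D*(D + c))
y(Z) = 800 - 41*Z (y(Z) = 2*(-20)*(-20 + Z) - Z = (800 - 40*Z) - Z = 800 - 41*Z)
(-343104 + 123671)/(y(-223) + 366418) = (-343104 + 123671)/((800 - 41*(-223)) + 366418) = -219433/((800 + 9143) + 366418) = -219433/(9943 + 366418) = -219433/376361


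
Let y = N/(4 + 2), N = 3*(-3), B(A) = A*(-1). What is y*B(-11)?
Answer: -33/2 ≈ -16.500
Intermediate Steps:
B(A) = -A
N = -9
y = -3/2 (y = -9/(4 + 2) = -9/6 = -9*⅙ = -3/2 ≈ -1.5000)
y*B(-11) = -(-3)*(-11)/2 = -3/2*11 = -33/2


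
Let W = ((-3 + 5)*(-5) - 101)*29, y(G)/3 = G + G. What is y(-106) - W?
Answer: 2583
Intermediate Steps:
y(G) = 6*G (y(G) = 3*(G + G) = 3*(2*G) = 6*G)
W = -3219 (W = (2*(-5) - 101)*29 = (-10 - 101)*29 = -111*29 = -3219)
y(-106) - W = 6*(-106) - 1*(-3219) = -636 + 3219 = 2583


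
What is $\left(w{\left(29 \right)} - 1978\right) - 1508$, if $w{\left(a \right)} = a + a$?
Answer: $-3428$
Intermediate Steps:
$w{\left(a \right)} = 2 a$
$\left(w{\left(29 \right)} - 1978\right) - 1508 = \left(2 \cdot 29 - 1978\right) - 1508 = \left(58 - 1978\right) - 1508 = -1920 - 1508 = -3428$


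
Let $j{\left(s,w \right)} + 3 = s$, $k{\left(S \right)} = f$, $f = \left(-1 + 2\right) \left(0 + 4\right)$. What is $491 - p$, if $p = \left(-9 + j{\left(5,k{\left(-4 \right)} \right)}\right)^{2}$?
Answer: $442$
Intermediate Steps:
$f = 4$ ($f = 1 \cdot 4 = 4$)
$k{\left(S \right)} = 4$
$j{\left(s,w \right)} = -3 + s$
$p = 49$ ($p = \left(-9 + \left(-3 + 5\right)\right)^{2} = \left(-9 + 2\right)^{2} = \left(-7\right)^{2} = 49$)
$491 - p = 491 - 49 = 442$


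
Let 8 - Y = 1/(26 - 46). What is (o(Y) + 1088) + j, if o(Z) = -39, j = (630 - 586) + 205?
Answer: 1298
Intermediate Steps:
j = 249 (j = 44 + 205 = 249)
Y = 161/20 (Y = 8 - 1/(26 - 46) = 8 - 1/(-20) = 8 - 1*(-1/20) = 8 + 1/20 = 161/20 ≈ 8.0500)
(o(Y) + 1088) + j = (-39 + 1088) + 249 = 1049 + 249 = 1298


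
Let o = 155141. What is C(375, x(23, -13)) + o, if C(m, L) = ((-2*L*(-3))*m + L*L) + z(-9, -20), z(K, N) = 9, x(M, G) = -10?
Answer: 132750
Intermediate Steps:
C(m, L) = 9 + L² + 6*L*m (C(m, L) = ((-2*L*(-3))*m + L*L) + 9 = ((6*L)*m + L²) + 9 = (6*L*m + L²) + 9 = (L² + 6*L*m) + 9 = 9 + L² + 6*L*m)
C(375, x(23, -13)) + o = (9 + (-10)² + 6*(-10)*375) + 155141 = (9 + 100 - 22500) + 155141 = -22391 + 155141 = 132750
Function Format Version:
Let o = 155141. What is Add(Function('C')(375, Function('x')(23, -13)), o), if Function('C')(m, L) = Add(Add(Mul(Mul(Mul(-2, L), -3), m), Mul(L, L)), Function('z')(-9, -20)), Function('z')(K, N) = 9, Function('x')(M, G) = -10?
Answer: 132750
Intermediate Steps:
Function('C')(m, L) = Add(9, Pow(L, 2), Mul(6, L, m)) (Function('C')(m, L) = Add(Add(Mul(Mul(Mul(-2, L), -3), m), Mul(L, L)), 9) = Add(Add(Mul(Mul(6, L), m), Pow(L, 2)), 9) = Add(Add(Mul(6, L, m), Pow(L, 2)), 9) = Add(Add(Pow(L, 2), Mul(6, L, m)), 9) = Add(9, Pow(L, 2), Mul(6, L, m)))
Add(Function('C')(375, Function('x')(23, -13)), o) = Add(Add(9, Pow(-10, 2), Mul(6, -10, 375)), 155141) = Add(Add(9, 100, -22500), 155141) = Add(-22391, 155141) = 132750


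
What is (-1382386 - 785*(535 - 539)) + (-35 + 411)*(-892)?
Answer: -1714638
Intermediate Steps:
(-1382386 - 785*(535 - 539)) + (-35 + 411)*(-892) = (-1382386 - 785*(-4)) + 376*(-892) = (-1382386 + 3140) - 335392 = -1379246 - 335392 = -1714638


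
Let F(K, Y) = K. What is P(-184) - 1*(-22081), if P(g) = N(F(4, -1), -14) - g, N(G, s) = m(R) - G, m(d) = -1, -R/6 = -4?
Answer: 22260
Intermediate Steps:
R = 24 (R = -6*(-4) = 24)
N(G, s) = -1 - G
P(g) = -5 - g (P(g) = (-1 - 1*4) - g = (-1 - 4) - g = -5 - g)
P(-184) - 1*(-22081) = (-5 - 1*(-184)) - 1*(-22081) = (-5 + 184) + 22081 = 179 + 22081 = 22260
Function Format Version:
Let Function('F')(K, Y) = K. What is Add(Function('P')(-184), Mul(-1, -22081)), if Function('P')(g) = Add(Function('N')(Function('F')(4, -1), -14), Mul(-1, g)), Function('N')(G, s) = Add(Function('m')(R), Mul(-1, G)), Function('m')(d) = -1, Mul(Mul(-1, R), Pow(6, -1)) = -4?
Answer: 22260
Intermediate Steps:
R = 24 (R = Mul(-6, -4) = 24)
Function('N')(G, s) = Add(-1, Mul(-1, G))
Function('P')(g) = Add(-5, Mul(-1, g)) (Function('P')(g) = Add(Add(-1, Mul(-1, 4)), Mul(-1, g)) = Add(Add(-1, -4), Mul(-1, g)) = Add(-5, Mul(-1, g)))
Add(Function('P')(-184), Mul(-1, -22081)) = Add(Add(-5, Mul(-1, -184)), Mul(-1, -22081)) = Add(Add(-5, 184), 22081) = Add(179, 22081) = 22260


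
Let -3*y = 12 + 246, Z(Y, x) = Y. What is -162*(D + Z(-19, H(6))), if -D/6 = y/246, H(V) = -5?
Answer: 112266/41 ≈ 2738.2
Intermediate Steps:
y = -86 (y = -(12 + 246)/3 = -⅓*258 = -86)
D = 86/41 (D = -(-516)/246 = -6*(-43/123) = 86/41 ≈ 2.0976)
-162*(D + Z(-19, H(6))) = -162*(86/41 - 19) = -162*(-693/41) = 112266/41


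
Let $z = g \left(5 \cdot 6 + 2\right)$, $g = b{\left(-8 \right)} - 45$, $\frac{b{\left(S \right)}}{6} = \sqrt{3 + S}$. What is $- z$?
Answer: $1440 - 192 i \sqrt{5} \approx 1440.0 - 429.33 i$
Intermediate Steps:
$b{\left(S \right)} = 6 \sqrt{3 + S}$
$g = -45 + 6 i \sqrt{5}$ ($g = 6 \sqrt{3 - 8} - 45 = 6 \sqrt{-5} - 45 = 6 i \sqrt{5} - 45 = -45 + 6 i \sqrt{5} \approx -45.0 + 13.416 i$)
$z = -1440 + 192 i \sqrt{5}$ ($z = \left(-45 + 6 i \sqrt{5}\right) \left(5 \cdot 6 + 2\right) = \left(-45 + 6 i \sqrt{5}\right) \left(30 + 2\right) = \left(-45 + 6 i \sqrt{5}\right) 32 = -1440 + 192 i \sqrt{5} \approx -1440.0 + 429.33 i$)
$- z = - (-1440 + 192 i \sqrt{5}) = 1440 - 192 i \sqrt{5}$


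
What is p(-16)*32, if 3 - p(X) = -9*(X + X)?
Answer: -9120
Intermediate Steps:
p(X) = 3 + 18*X (p(X) = 3 - (-9)*(X + X) = 3 - (-9)*2*X = 3 - (-18)*X = 3 + 18*X)
p(-16)*32 = (3 + 18*(-16))*32 = (3 - 288)*32 = -285*32 = -9120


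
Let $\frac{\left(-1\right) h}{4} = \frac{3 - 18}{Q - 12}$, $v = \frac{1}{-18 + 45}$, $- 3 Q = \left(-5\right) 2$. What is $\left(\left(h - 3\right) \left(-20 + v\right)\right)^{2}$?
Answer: $\frac{537173329}{13689} \approx 39241.0$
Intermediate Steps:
$Q = \frac{10}{3}$ ($Q = - \frac{\left(-5\right) 2}{3} = \left(- \frac{1}{3}\right) \left(-10\right) = \frac{10}{3} \approx 3.3333$)
$v = \frac{1}{27} \approx 0.037037$
$h = - \frac{90}{13}$ ($h = - 4 \frac{3 - 18}{\frac{10}{3} - 12} = - 4 \left(- \frac{15}{- \frac{26}{3}}\right) = - 4 \left(\left(-15\right) \left(- \frac{3}{26}\right)\right) = \left(-4\right) \frac{45}{26} = - \frac{90}{13} \approx -6.9231$)
$\left(\left(h - 3\right) \left(-20 + v\right)\right)^{2} = \left(\left(- \frac{90}{13} - 3\right) \left(-20 + \frac{1}{27}\right)\right)^{2} = \left(\left(- \frac{129}{13}\right) \left(- \frac{539}{27}\right)\right)^{2} = \left(\frac{23177}{117}\right)^{2} = \frac{537173329}{13689}$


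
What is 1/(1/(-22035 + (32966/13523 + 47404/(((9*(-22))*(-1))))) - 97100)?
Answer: -29176165415/2833005663135277 ≈ -1.0299e-5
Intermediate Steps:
1/(1/(-22035 + (32966/13523 + 47404/(((9*(-22))*(-1))))) - 97100) = 1/(1/(-22035 + (32966*(1/13523) + 47404/((-198*(-1))))) - 97100) = 1/(1/(-22035 + (32966/13523 + 47404/198)) - 97100) = 1/(1/(-22035 + (32966/13523 + 47404*(1/198))) - 97100) = 1/(1/(-22035 + (32966/13523 + 23702/99)) - 97100) = 1/(1/(-22035 + 323785780/1338777) - 97100) = 1/(1/(-29176165415/1338777) - 97100) = 1/(-1338777/29176165415 - 97100) = 1/(-2833005663135277/29176165415) = -29176165415/2833005663135277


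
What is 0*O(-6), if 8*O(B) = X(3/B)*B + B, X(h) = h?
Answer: 0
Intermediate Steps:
O(B) = 3/8 + B/8 (O(B) = ((3/B)*B + B)/8 = (3 + B)/8 = 3/8 + B/8)
0*O(-6) = 0*(3/8 + (⅛)*(-6)) = 0*(3/8 - ¾) = 0*(-3/8) = 0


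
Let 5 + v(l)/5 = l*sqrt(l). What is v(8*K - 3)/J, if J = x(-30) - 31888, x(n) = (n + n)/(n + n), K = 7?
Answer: 25/31887 - 265*sqrt(53)/31887 ≈ -0.059718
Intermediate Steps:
x(n) = 1 (x(n) = (2*n)/((2*n)) = (2*n)*(1/(2*n)) = 1)
v(l) = -25 + 5*l**(3/2) (v(l) = -25 + 5*(l*sqrt(l)) = -25 + 5*l**(3/2))
J = -31887 (J = 1 - 31888 = -31887)
v(8*K - 3)/J = (-25 + 5*(8*7 - 3)**(3/2))/(-31887) = (-25 + 5*(56 - 3)**(3/2))*(-1/31887) = (-25 + 5*53**(3/2))*(-1/31887) = (-25 + 5*(53*sqrt(53)))*(-1/31887) = (-25 + 265*sqrt(53))*(-1/31887) = 25/31887 - 265*sqrt(53)/31887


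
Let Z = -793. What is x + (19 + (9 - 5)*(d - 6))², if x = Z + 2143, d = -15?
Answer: 5575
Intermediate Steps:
x = 1350 (x = -793 + 2143 = 1350)
x + (19 + (9 - 5)*(d - 6))² = 1350 + (19 + (9 - 5)*(-15 - 6))² = 1350 + (19 + 4*(-21))² = 1350 + (19 - 84)² = 1350 + (-65)² = 1350 + 4225 = 5575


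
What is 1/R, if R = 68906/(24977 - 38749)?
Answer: -6886/34453 ≈ -0.19987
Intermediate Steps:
R = -34453/6886 (R = 68906/(-13772) = 68906*(-1/13772) = -34453/6886 ≈ -5.0033)
1/R = 1/(-34453/6886) = -6886/34453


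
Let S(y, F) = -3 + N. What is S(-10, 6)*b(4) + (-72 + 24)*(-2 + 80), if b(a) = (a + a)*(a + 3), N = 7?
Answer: -3520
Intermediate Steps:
b(a) = 2*a*(3 + a) (b(a) = (2*a)*(3 + a) = 2*a*(3 + a))
S(y, F) = 4 (S(y, F) = -3 + 7 = 4)
S(-10, 6)*b(4) + (-72 + 24)*(-2 + 80) = 4*(2*4*(3 + 4)) + (-72 + 24)*(-2 + 80) = 4*(2*4*7) - 48*78 = 4*56 - 3744 = 224 - 3744 = -3520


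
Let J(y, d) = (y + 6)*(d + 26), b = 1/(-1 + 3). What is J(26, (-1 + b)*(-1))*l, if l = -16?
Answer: -13568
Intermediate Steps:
b = ½ (b = 1/2 = ½ ≈ 0.50000)
J(y, d) = (6 + y)*(26 + d)
J(26, (-1 + b)*(-1))*l = (156 + 6*((-1 + ½)*(-1)) + 26*26 + ((-1 + ½)*(-1))*26)*(-16) = (156 + 6*(-½*(-1)) + 676 - ½*(-1)*26)*(-16) = (156 + 6*(½) + 676 + (½)*26)*(-16) = (156 + 3 + 676 + 13)*(-16) = 848*(-16) = -13568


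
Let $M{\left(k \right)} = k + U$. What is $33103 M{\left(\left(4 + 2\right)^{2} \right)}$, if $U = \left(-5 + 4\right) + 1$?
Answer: $1191708$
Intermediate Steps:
$U = 0$ ($U = -1 + 1 = 0$)
$M{\left(k \right)} = k$ ($M{\left(k \right)} = k + 0 = k$)
$33103 M{\left(\left(4 + 2\right)^{2} \right)} = 33103 \left(4 + 2\right)^{2} = 33103 \cdot 6^{2} = 33103 \cdot 36 = 1191708$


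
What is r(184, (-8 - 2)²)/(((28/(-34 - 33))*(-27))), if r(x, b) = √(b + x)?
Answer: 67*√71/378 ≈ 1.4935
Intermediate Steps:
r(184, (-8 - 2)²)/(((28/(-34 - 33))*(-27))) = √((-8 - 2)² + 184)/(((28/(-34 - 33))*(-27))) = √((-10)² + 184)/(((28/(-67))*(-27))) = √(100 + 184)/(((28*(-1/67))*(-27))) = √284/((-28/67*(-27))) = (2*√71)/(756/67) = (2*√71)*(67/756) = 67*√71/378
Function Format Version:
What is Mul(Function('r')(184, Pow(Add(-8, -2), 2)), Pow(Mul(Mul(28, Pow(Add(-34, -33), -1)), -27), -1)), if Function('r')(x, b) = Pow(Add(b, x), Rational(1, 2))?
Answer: Mul(Rational(67, 378), Pow(71, Rational(1, 2))) ≈ 1.4935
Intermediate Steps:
Mul(Function('r')(184, Pow(Add(-8, -2), 2)), Pow(Mul(Mul(28, Pow(Add(-34, -33), -1)), -27), -1)) = Mul(Pow(Add(Pow(Add(-8, -2), 2), 184), Rational(1, 2)), Pow(Mul(Mul(28, Pow(Add(-34, -33), -1)), -27), -1)) = Mul(Pow(Add(Pow(-10, 2), 184), Rational(1, 2)), Pow(Mul(Mul(28, Pow(-67, -1)), -27), -1)) = Mul(Pow(Add(100, 184), Rational(1, 2)), Pow(Mul(Mul(28, Rational(-1, 67)), -27), -1)) = Mul(Pow(284, Rational(1, 2)), Pow(Mul(Rational(-28, 67), -27), -1)) = Mul(Mul(2, Pow(71, Rational(1, 2))), Pow(Rational(756, 67), -1)) = Mul(Mul(2, Pow(71, Rational(1, 2))), Rational(67, 756)) = Mul(Rational(67, 378), Pow(71, Rational(1, 2)))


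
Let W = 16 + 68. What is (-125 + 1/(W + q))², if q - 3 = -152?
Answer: 66031876/4225 ≈ 15629.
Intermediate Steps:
q = -149 (q = 3 - 152 = -149)
W = 84
(-125 + 1/(W + q))² = (-125 + 1/(84 - 149))² = (-125 + 1/(-65))² = (-125 - 1/65)² = (-8126/65)² = 66031876/4225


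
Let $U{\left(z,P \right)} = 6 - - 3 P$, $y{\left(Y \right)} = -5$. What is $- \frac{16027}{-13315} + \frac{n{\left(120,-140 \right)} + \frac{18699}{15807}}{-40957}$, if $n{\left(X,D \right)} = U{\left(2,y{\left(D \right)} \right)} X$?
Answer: $\frac{504907410728}{410487056485} \approx 1.23$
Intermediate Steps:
$U{\left(z,P \right)} = 6 + 3 P$
$n{\left(X,D \right)} = - 9 X$ ($n{\left(X,D \right)} = \left(6 + 3 \left(-5\right)\right) X = \left(6 - 15\right) X = - 9 X$)
$- \frac{16027}{-13315} + \frac{n{\left(120,-140 \right)} + \frac{18699}{15807}}{-40957} = - \frac{16027}{-13315} + \frac{\left(-9\right) 120 + \frac{18699}{15807}}{-40957} = \left(-16027\right) \left(- \frac{1}{13315}\right) + \left(-1080 + 18699 \cdot \frac{1}{15807}\right) \left(- \frac{1}{40957}\right) = \frac{16027}{13315} + \left(-1080 + \frac{6233}{5269}\right) \left(- \frac{1}{40957}\right) = \frac{16027}{13315} - - \frac{812041}{30828919} = \frac{16027}{13315} + \frac{812041}{30828919} = \frac{504907410728}{410487056485}$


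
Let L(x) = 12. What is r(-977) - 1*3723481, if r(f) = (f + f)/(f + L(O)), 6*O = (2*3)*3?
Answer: -3593157211/965 ≈ -3.7235e+6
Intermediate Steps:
O = 3 (O = ((2*3)*3)/6 = (6*3)/6 = (⅙)*18 = 3)
r(f) = 2*f/(12 + f) (r(f) = (f + f)/(f + 12) = (2*f)/(12 + f) = 2*f/(12 + f))
r(-977) - 1*3723481 = 2*(-977)/(12 - 977) - 1*3723481 = 2*(-977)/(-965) - 3723481 = 2*(-977)*(-1/965) - 3723481 = 1954/965 - 3723481 = -3593157211/965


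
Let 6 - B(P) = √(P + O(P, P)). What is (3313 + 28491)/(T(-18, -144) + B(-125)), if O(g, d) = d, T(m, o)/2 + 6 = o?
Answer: -4675188/43343 + 79510*I*√10/43343 ≈ -107.86 + 5.801*I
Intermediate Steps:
T(m, o) = -12 + 2*o
B(P) = 6 - √2*√P (B(P) = 6 - √(P + P) = 6 - √(2*P) = 6 - √2*√P)
(3313 + 28491)/(T(-18, -144) + B(-125)) = (3313 + 28491)/((-12 + 2*(-144)) + (6 - √2*√(-125))) = 31804/((-12 - 288) + (6 - √2*5*I*√5)) = 31804/(-300 + (6 - 5*I*√10)) = 31804/(-294 - 5*I*√10)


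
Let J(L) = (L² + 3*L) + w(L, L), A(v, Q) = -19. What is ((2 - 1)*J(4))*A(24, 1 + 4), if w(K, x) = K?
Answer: -608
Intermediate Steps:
J(L) = L² + 4*L (J(L) = (L² + 3*L) + L = L² + 4*L)
((2 - 1)*J(4))*A(24, 1 + 4) = ((2 - 1)*(4*(4 + 4)))*(-19) = (1*(4*8))*(-19) = (1*32)*(-19) = 32*(-19) = -608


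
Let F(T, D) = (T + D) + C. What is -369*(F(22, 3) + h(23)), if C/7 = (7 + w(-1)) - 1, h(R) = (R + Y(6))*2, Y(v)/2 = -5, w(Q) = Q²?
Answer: -36900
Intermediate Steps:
Y(v) = -10 (Y(v) = 2*(-5) = -10)
h(R) = -20 + 2*R (h(R) = (R - 10)*2 = (-10 + R)*2 = -20 + 2*R)
C = 49 (C = 7*((7 + (-1)²) - 1) = 7*((7 + 1) - 1) = 7*(8 - 1) = 7*7 = 49)
F(T, D) = 49 + D + T (F(T, D) = (T + D) + 49 = (D + T) + 49 = 49 + D + T)
-369*(F(22, 3) + h(23)) = -369*((49 + 3 + 22) + (-20 + 2*23)) = -369*(74 + (-20 + 46)) = -369*(74 + 26) = -369*100 = -36900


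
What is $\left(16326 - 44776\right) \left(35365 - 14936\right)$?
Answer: $-581205050$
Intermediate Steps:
$\left(16326 - 44776\right) \left(35365 - 14936\right) = \left(-28450\right) 20429 = -581205050$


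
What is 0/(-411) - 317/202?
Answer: -317/202 ≈ -1.5693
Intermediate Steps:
0/(-411) - 317/202 = 0*(-1/411) - 317*1/202 = 0 - 317/202 = -317/202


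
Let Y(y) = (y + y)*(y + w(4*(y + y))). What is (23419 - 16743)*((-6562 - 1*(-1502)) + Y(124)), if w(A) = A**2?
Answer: 1629435113264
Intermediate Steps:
Y(y) = 2*y*(y + 64*y**2) (Y(y) = (y + y)*(y + (4*(y + y))**2) = (2*y)*(y + (4*(2*y))**2) = (2*y)*(y + (8*y)**2) = (2*y)*(y + 64*y**2) = 2*y*(y + 64*y**2))
(23419 - 16743)*((-6562 - 1*(-1502)) + Y(124)) = (23419 - 16743)*((-6562 - 1*(-1502)) + 124**2*(2 + 128*124)) = 6676*((-6562 + 1502) + 15376*(2 + 15872)) = 6676*(-5060 + 15376*15874) = 6676*(-5060 + 244078624) = 6676*244073564 = 1629435113264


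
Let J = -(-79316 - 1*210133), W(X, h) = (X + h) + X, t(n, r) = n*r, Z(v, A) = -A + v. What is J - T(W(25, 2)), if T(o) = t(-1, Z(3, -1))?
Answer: 289453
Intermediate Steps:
Z(v, A) = v - A
W(X, h) = h + 2*X
T(o) = -4 (T(o) = -(3 - 1*(-1)) = -(3 + 1) = -1*4 = -4)
J = 289449 (J = -(-79316 - 210133) = -1*(-289449) = 289449)
J - T(W(25, 2)) = 289449 - 1*(-4) = 289449 + 4 = 289453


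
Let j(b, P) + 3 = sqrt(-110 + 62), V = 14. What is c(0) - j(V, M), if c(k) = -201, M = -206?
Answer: -198 - 4*I*sqrt(3) ≈ -198.0 - 6.9282*I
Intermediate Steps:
j(b, P) = -3 + 4*I*sqrt(3) (j(b, P) = -3 + sqrt(-110 + 62) = -3 + sqrt(-48) = -3 + 4*I*sqrt(3))
c(0) - j(V, M) = -201 - (-3 + 4*I*sqrt(3)) = -201 + (3 - 4*I*sqrt(3)) = -198 - 4*I*sqrt(3)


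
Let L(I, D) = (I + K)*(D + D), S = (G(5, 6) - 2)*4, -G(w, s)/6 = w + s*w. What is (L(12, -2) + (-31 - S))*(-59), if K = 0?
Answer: -45371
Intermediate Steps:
G(w, s) = -6*w - 6*s*w (G(w, s) = -6*(w + s*w) = -6*w - 6*s*w)
S = -848 (S = (-6*5*(1 + 6) - 2)*4 = (-6*5*7 - 2)*4 = (-210 - 2)*4 = -212*4 = -848)
L(I, D) = 2*D*I (L(I, D) = (I + 0)*(D + D) = I*(2*D) = 2*D*I)
(L(12, -2) + (-31 - S))*(-59) = (2*(-2)*12 + (-31 - 1*(-848)))*(-59) = (-48 + (-31 + 848))*(-59) = (-48 + 817)*(-59) = 769*(-59) = -45371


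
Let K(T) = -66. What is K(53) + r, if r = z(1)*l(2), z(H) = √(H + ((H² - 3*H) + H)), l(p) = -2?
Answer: -66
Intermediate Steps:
z(H) = √(H² - H) (z(H) = √(H + (H² - 2*H)) = √(H² - H))
r = 0 (r = √(1*(-1 + 1))*(-2) = √(1*0)*(-2) = √0*(-2) = 0*(-2) = 0)
K(53) + r = -66 + 0 = -66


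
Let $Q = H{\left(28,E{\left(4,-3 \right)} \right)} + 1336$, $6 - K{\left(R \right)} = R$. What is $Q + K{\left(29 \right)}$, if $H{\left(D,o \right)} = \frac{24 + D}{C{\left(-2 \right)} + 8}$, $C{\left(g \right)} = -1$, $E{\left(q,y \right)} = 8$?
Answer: $\frac{9243}{7} \approx 1320.4$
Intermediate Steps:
$K{\left(R \right)} = 6 - R$
$H{\left(D,o \right)} = \frac{24}{7} + \frac{D}{7}$ ($H{\left(D,o \right)} = \frac{24 + D}{-1 + 8} = \frac{24 + D}{7} = \left(24 + D\right) \frac{1}{7} = \frac{24}{7} + \frac{D}{7}$)
$Q = \frac{9404}{7}$ ($Q = \left(\frac{24}{7} + \frac{1}{7} \cdot 28\right) + 1336 = \left(\frac{24}{7} + 4\right) + 1336 = \frac{52}{7} + 1336 = \frac{9404}{7} \approx 1343.4$)
$Q + K{\left(29 \right)} = \frac{9404}{7} + \left(6 - 29\right) = \frac{9404}{7} - 23 = \frac{9243}{7}$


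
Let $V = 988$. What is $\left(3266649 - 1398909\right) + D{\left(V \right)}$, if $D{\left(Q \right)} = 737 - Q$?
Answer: $1867489$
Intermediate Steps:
$\left(3266649 - 1398909\right) + D{\left(V \right)} = \left(3266649 - 1398909\right) + \left(737 - 988\right) = 1867740 + \left(737 - 988\right) = 1867740 - 251 = 1867489$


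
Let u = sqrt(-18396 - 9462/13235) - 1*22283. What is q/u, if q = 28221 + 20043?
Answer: -14233801933320/6571845678437 - 48264*I*sqrt(3222464708670)/6571845678437 ≈ -2.1659 - 0.013183*I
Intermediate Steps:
q = 48264
u = -22283 + I*sqrt(3222464708670)/13235 (u = sqrt(-18396 - 9462*1/13235) - 22283 = sqrt(-18396 - 9462/13235) - 22283 = sqrt(-243480522/13235) - 22283 = I*sqrt(3222464708670)/13235 - 22283 = -22283 + I*sqrt(3222464708670)/13235 ≈ -22283.0 + 135.63*I)
q/u = 48264/(-22283 + I*sqrt(3222464708670)/13235)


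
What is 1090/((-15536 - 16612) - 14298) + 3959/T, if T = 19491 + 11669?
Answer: 74957657/723628680 ≈ 0.10359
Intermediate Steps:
T = 31160
1090/((-15536 - 16612) - 14298) + 3959/T = 1090/((-15536 - 16612) - 14298) + 3959/31160 = 1090/(-32148 - 14298) + 3959*(1/31160) = 1090/(-46446) + 3959/31160 = 1090*(-1/46446) + 3959/31160 = -545/23223 + 3959/31160 = 74957657/723628680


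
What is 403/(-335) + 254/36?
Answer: 35291/6030 ≈ 5.8526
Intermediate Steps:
403/(-335) + 254/36 = 403*(-1/335) + 254*(1/36) = -403/335 + 127/18 = 35291/6030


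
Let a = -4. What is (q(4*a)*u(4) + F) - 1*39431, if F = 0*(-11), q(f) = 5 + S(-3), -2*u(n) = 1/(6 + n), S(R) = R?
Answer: -394311/10 ≈ -39431.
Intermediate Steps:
u(n) = -1/(2*(6 + n))
q(f) = 2 (q(f) = 5 - 3 = 2)
F = 0
(q(4*a)*u(4) + F) - 1*39431 = (2*(-1/(12 + 2*4)) + 0) - 1*39431 = (2*(-1/(12 + 8)) + 0) - 39431 = (2*(-1/20) + 0) - 39431 = (-1/10 + 0) - 39431 = -1/10 - 39431 = -394311/10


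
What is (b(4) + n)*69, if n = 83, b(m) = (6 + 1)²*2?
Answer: 12489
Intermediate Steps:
b(m) = 98 (b(m) = 7²*2 = 49*2 = 98)
(b(4) + n)*69 = (98 + 83)*69 = 181*69 = 12489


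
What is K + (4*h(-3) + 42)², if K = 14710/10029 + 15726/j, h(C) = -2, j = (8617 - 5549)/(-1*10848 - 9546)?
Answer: -795211785841/7692243 ≈ -1.0338e+5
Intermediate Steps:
j = -1534/10197 (j = 3068/(-10848 - 9546) = 3068/(-20394) = 3068*(-1/20394) = -1534/10197 ≈ -0.15044)
K = -804104018749/7692243 (K = 14710/10029 + 15726/(-1534/10197) = 14710*(1/10029) + 15726*(-10197/1534) = 14710/10029 - 80179011/767 = -804104018749/7692243 ≈ -1.0453e+5)
K + (4*h(-3) + 42)² = -804104018749/7692243 + (4*(-2) + 42)² = -804104018749/7692243 + (-8 + 42)² = -804104018749/7692243 + 34² = -804104018749/7692243 + 1156 = -795211785841/7692243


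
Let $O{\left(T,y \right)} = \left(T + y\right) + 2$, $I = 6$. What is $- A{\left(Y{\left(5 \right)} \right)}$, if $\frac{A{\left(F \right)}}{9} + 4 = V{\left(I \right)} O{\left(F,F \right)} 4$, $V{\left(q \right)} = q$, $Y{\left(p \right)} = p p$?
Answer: $-11196$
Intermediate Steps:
$O{\left(T,y \right)} = 2 + T + y$
$Y{\left(p \right)} = p^{2}$
$A{\left(F \right)} = 396 + 432 F$ ($A{\left(F \right)} = -36 + 9 \cdot 6 \left(2 + F + F\right) 4 = -36 + 9 \cdot 6 \left(2 + 2 F\right) 4 = -36 + 9 \left(12 + 12 F\right) 4 = -36 + 9 \left(48 + 48 F\right) = -36 + \left(432 + 432 F\right) = 396 + 432 F$)
$- A{\left(Y{\left(5 \right)} \right)} = - (396 + 432 \cdot 5^{2}) = - (396 + 432 \cdot 25) = - (396 + 10800) = \left(-1\right) 11196 = -11196$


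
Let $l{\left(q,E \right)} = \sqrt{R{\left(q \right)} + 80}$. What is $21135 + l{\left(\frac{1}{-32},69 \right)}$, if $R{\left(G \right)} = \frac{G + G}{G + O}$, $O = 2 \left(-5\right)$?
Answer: $21135 + \frac{\sqrt{8243922}}{321} \approx 21144.0$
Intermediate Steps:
$O = -10$
$R{\left(G \right)} = \frac{2 G}{-10 + G}$ ($R{\left(G \right)} = \frac{G + G}{G - 10} = \frac{2 G}{-10 + G}$)
$l{\left(q,E \right)} = \sqrt{80 + \frac{2 q}{-10 + q}}$ ($l{\left(q,E \right)} = \sqrt{\frac{2 q}{-10 + q} + 80} = \sqrt{80 + \frac{2 q}{-10 + q}}$)
$21135 + l{\left(\frac{1}{-32},69 \right)} = 21135 + \sqrt{2} \sqrt{\frac{-400 + \frac{41}{-32}}{-10 + \frac{1}{-32}}} = 21135 + \sqrt{2} \sqrt{\frac{-400 + 41 \left(- \frac{1}{32}\right)}{-10 - \frac{1}{32}}} = 21135 + \sqrt{2} \sqrt{\frac{-400 - \frac{41}{32}}{- \frac{321}{32}}} = 21135 + \sqrt{2} \sqrt{\left(- \frac{32}{321}\right) \left(- \frac{12841}{32}\right)} = 21135 + \sqrt{2} \sqrt{\frac{12841}{321}} = 21135 + \sqrt{2} \frac{\sqrt{4121961}}{321} = 21135 + \frac{\sqrt{8243922}}{321}$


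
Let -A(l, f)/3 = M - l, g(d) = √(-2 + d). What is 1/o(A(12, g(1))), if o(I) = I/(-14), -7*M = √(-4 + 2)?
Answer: -1372/3529 + 49*I*√2/10587 ≈ -0.38878 + 0.0065454*I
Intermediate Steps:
M = -I*√2/7 (M = -√(-4 + 2)/7 = -I*√2/7 ≈ -0.20203*I)
A(l, f) = 3*l + 3*I*√2/7 (A(l, f) = -3*(-I*√2/7 - l) = -3*(-l - I*√2/7) = 3*l + 3*I*√2/7)
o(I) = -I/14 (o(I) = I*(-1/14) = -I/14)
1/o(A(12, g(1))) = 1/(-(3*12 + 3*I*√2/7)/14) = 1/(-(36 + 3*I*√2/7)/14) = 1/(-18/7 - 3*I*√2/98)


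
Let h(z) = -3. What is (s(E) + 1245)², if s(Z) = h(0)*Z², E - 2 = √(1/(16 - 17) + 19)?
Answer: 1392633 - 84888*√2 ≈ 1.2726e+6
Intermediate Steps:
E = 2 + 3*√2 (E = 2 + √(1/(16 - 17) + 19) = 2 + √(1/(-1) + 19) = 2 + √(-1 + 19) = 2 + √18 = 2 + 3*√2 ≈ 6.2426)
s(Z) = -3*Z²
(s(E) + 1245)² = (-3*(2 + 3*√2)² + 1245)² = (1245 - 3*(2 + 3*√2)²)²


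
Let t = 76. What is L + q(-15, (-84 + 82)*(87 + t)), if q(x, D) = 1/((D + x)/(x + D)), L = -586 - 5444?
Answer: -6029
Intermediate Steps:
L = -6030
q(x, D) = 1 (q(x, D) = 1/((D + x)/(D + x)) = 1/1 = 1)
L + q(-15, (-84 + 82)*(87 + t)) = -6030 + 1 = -6029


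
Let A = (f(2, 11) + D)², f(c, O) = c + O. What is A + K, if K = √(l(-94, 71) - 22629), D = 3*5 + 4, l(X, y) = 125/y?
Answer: 1024 + I*√114063914/71 ≈ 1024.0 + 150.42*I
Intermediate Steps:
f(c, O) = O + c
D = 19 (D = 15 + 4 = 19)
K = I*√114063914/71 (K = √(125/71 - 22629) = √(-1606534/71) = I*√114063914/71 ≈ 150.42*I)
A = 1024 (A = ((11 + 2) + 19)² = (13 + 19)² = 32² = 1024)
A + K = 1024 + I*√114063914/71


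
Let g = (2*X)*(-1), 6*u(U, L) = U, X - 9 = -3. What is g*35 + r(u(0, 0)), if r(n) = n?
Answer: -420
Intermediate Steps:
X = 6 (X = 9 - 3 = 6)
u(U, L) = U/6
g = -12 (g = (2*6)*(-1) = 12*(-1) = -12)
g*35 + r(u(0, 0)) = -12*35 + (1/6)*0 = -420 + 0 = -420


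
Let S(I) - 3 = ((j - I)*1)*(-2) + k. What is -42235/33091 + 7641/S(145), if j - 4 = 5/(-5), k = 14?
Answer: 240135596/9960391 ≈ 24.109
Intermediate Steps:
j = 3 (j = 4 + 5/(-5) = 4 + 5*(-1/5) = 4 - 1 = 3)
S(I) = 11 + 2*I (S(I) = 3 + (((3 - I)*1)*(-2) + 14) = 3 + ((3 - I)*(-2) + 14) = 3 + ((-6 + 2*I) + 14) = 3 + (8 + 2*I) = 11 + 2*I)
-42235/33091 + 7641/S(145) = -42235/33091 + 7641/(11 + 2*145) = -42235*1/33091 + 7641/(11 + 290) = -42235/33091 + 7641/301 = 240135596/9960391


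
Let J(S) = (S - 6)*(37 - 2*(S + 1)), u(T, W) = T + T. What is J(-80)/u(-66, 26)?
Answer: 2795/22 ≈ 127.05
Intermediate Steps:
u(T, W) = 2*T
J(S) = (-6 + S)*(35 - 2*S) (J(S) = (-6 + S)*(37 - 2*(1 + S)) = (-6 + S)*(37 + (-2 - 2*S)) = (-6 + S)*(35 - 2*S))
J(-80)/u(-66, 26) = (-210 - 2*(-80)² + 47*(-80))/((2*(-66))) = (-210 - 2*6400 - 3760)/(-132) = (-210 - 12800 - 3760)*(-1/132) = -16770*(-1/132) = 2795/22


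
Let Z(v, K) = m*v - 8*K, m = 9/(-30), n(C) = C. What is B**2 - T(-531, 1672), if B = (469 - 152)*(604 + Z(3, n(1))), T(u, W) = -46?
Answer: 3558757746689/100 ≈ 3.5588e+10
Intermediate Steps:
m = -3/10 (m = 9*(-1/30) = -3/10 ≈ -0.30000)
Z(v, K) = -8*K - 3*v/10 (Z(v, K) = -3*v/10 - 8*K = -8*K - 3*v/10)
B = 1886467/10 (B = (469 - 152)*(604 + (-8*1 - 3/10*3)) = 317*(604 + (-8 - 9/10)) = 317*(604 - 89/10) = 317*(5951/10) = 1886467/10 ≈ 1.8865e+5)
B**2 - T(-531, 1672) = (1886467/10)**2 - 1*(-46) = 3558757742089/100 + 46 = 3558757746689/100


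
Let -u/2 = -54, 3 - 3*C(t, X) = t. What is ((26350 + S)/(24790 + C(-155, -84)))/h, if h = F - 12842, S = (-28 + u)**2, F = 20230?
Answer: 49125/275306432 ≈ 0.00017844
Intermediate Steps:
C(t, X) = 1 - t/3
u = 108 (u = -2*(-54) = 108)
S = 6400 (S = (-28 + 108)**2 = 80**2 = 6400)
h = 7388 (h = 20230 - 12842 = 7388)
((26350 + S)/(24790 + C(-155, -84)))/h = ((26350 + 6400)/(24790 + (1 - 1/3*(-155))))/7388 = (32750/(24790 + (1 + 155/3)))*(1/7388) = (32750/(24790 + 158/3))*(1/7388) = (32750/(74528/3))*(1/7388) = (32750*(3/74528))*(1/7388) = (49125/37264)*(1/7388) = 49125/275306432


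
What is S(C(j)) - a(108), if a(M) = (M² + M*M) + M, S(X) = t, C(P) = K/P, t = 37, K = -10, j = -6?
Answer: -23399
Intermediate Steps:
C(P) = -10/P
S(X) = 37
a(M) = M + 2*M² (a(M) = (M² + M²) + M = 2*M² + M = M + 2*M²)
S(C(j)) - a(108) = 37 - 108*(1 + 2*108) = 37 - 108*(1 + 216) = 37 - 108*217 = 37 - 1*23436 = 37 - 23436 = -23399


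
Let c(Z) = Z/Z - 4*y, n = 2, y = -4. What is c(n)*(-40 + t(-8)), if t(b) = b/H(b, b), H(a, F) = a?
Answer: -663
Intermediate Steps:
t(b) = 1 (t(b) = b/b = 1)
c(Z) = 17 (c(Z) = Z/Z - 4*(-4) = 1 + 16 = 17)
c(n)*(-40 + t(-8)) = 17*(-40 + 1) = 17*(-39) = -663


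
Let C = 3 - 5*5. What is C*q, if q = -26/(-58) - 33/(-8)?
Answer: -11671/116 ≈ -100.61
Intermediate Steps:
q = 1061/232 (q = -26*(-1/58) - 33*(-⅛) = 13/29 + 33/8 = 1061/232 ≈ 4.5733)
C = -22 (C = 3 - 25 = -22)
C*q = -22*1061/232 = -11671/116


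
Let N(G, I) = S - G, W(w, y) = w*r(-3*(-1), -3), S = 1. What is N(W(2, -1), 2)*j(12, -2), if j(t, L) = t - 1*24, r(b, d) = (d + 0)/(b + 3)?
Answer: -24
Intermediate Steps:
r(b, d) = d/(3 + b)
W(w, y) = -w/2 (W(w, y) = w*(-3/(3 - 3*(-1))) = w*(-3/(3 + 3)) = w*(-3/6) = w*(-3*1/6) = w*(-1/2) = -w/2)
N(G, I) = 1 - G
j(t, L) = -24 + t (j(t, L) = t - 24 = -24 + t)
N(W(2, -1), 2)*j(12, -2) = (1 - (-1)*2/2)*(-24 + 12) = (1 - 1*(-1))*(-12) = (1 + 1)*(-12) = 2*(-12) = -24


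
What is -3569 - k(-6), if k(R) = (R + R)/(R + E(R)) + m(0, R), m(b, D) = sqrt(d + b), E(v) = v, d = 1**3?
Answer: -3571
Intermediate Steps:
d = 1
m(b, D) = sqrt(1 + b)
k(R) = 2 (k(R) = (R + R)/(R + R) + sqrt(1 + 0) = (2*R)/((2*R)) + sqrt(1) = (2*R)*(1/(2*R)) + 1 = 1 + 1 = 2)
-3569 - k(-6) = -3569 - 1*2 = -3569 - 2 = -3571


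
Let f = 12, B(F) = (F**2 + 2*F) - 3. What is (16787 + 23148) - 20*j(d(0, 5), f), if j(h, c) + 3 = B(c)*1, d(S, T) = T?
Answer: 36695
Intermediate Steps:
B(F) = -3 + F**2 + 2*F
j(h, c) = -6 + c**2 + 2*c (j(h, c) = -3 + (-3 + c**2 + 2*c)*1 = -3 + (-3 + c**2 + 2*c) = -6 + c**2 + 2*c)
(16787 + 23148) - 20*j(d(0, 5), f) = (16787 + 23148) - 20*(-6 + 12**2 + 2*12) = 39935 - 20*(-6 + 144 + 24) = 39935 - 20*162 = 39935 - 3240 = 36695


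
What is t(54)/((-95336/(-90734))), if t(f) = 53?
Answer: 2404451/47668 ≈ 50.442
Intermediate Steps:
t(54)/((-95336/(-90734))) = 53/((-95336/(-90734))) = 53/((-95336*(-1/90734))) = 53/(47668/45367) = 53*(45367/47668) = 2404451/47668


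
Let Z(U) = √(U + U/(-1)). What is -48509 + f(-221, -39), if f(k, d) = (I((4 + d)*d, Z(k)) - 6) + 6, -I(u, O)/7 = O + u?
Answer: -58064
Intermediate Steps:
Z(U) = 0 (Z(U) = √(U + U*(-1)) = √(U - U) = √0 = 0)
I(u, O) = -7*O - 7*u (I(u, O) = -7*(O + u) = -7*O - 7*u)
f(k, d) = -7*d*(4 + d) (f(k, d) = ((-7*0 - 7*(4 + d)*d) - 6) + 6 = ((0 - 7*d*(4 + d)) - 6) + 6 = (-7*d*(4 + d) - 6) + 6 = (-6 - 7*d*(4 + d)) + 6 = -7*d*(4 + d))
-48509 + f(-221, -39) = -48509 - 7*(-39)*(4 - 39) = -48509 - 7*(-39)*(-35) = -48509 - 9555 = -58064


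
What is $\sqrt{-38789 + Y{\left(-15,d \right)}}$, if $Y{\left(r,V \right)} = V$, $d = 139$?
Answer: $5 i \sqrt{1546} \approx 196.6 i$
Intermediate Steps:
$\sqrt{-38789 + Y{\left(-15,d \right)}} = \sqrt{-38789 + 139} = \sqrt{-38650} = 5 i \sqrt{1546}$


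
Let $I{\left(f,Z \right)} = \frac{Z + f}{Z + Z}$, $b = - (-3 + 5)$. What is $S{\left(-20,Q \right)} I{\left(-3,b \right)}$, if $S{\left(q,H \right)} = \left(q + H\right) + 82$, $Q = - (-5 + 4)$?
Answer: $\frac{315}{4} \approx 78.75$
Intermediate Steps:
$b = -2$ ($b = \left(-1\right) 2 = -2$)
$Q = 1$ ($Q = \left(-1\right) \left(-1\right) = 1$)
$S{\left(q,H \right)} = 82 + H + q$ ($S{\left(q,H \right)} = \left(H + q\right) + 82 = 82 + H + q$)
$I{\left(f,Z \right)} = \frac{Z + f}{2 Z}$
$S{\left(-20,Q \right)} I{\left(-3,b \right)} = \left(82 + 1 - 20\right) \frac{-2 - 3}{2 \left(-2\right)} = 63 \cdot \frac{1}{2} \left(- \frac{1}{2}\right) \left(-5\right) = 63 \cdot \frac{5}{4} = \frac{315}{4}$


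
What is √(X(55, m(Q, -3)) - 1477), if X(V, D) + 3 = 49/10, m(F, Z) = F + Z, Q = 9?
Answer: 3*I*√16390/10 ≈ 38.407*I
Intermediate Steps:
X(V, D) = 19/10 (X(V, D) = -3 + 49/10 = 19/10)
√(X(55, m(Q, -3)) - 1477) = √(19/10 - 1477) = √(-14751/10) = 3*I*√16390/10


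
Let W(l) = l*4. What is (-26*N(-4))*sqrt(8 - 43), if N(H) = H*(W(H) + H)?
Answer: -2080*I*sqrt(35) ≈ -12305.0*I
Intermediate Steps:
W(l) = 4*l
N(H) = 5*H**2 (N(H) = H*(4*H + H) = H*(5*H) = 5*H**2)
(-26*N(-4))*sqrt(8 - 43) = (-130*(-4)**2)*sqrt(8 - 43) = (-130*16)*sqrt(-35) = (-26*80)*(I*sqrt(35)) = -2080*I*sqrt(35)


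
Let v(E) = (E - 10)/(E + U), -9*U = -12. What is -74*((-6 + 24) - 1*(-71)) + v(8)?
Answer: -92207/14 ≈ -6586.2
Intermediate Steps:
U = 4/3 (U = -⅑*(-12) = 4/3 ≈ 1.3333)
v(E) = (-10 + E)/(4/3 + E) (v(E) = (E - 10)/(E + 4/3) = (-10 + E)/(4/3 + E))
-74*((-6 + 24) - 1*(-71)) + v(8) = -74*((-6 + 24) - 1*(-71)) + 3*(-10 + 8)/(4 + 3*8) = -74*(18 + 71) + 3*(-2)/(4 + 24) = -74*89 + 3*(-2)/28 = -6586 + 3*(1/28)*(-2) = -6586 - 3/14 = -92207/14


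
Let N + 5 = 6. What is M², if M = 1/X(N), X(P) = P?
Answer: 1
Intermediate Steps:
N = 1 (N = -5 + 6 = 1)
M = 1 (M = 1/1 = 1)
M² = 1² = 1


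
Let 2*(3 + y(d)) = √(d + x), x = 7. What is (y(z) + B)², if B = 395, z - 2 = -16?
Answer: (784 + I*√7)²/4 ≈ 1.5366e+5 + 1037.1*I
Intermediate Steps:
z = -14 (z = 2 - 16 = -14)
y(d) = -3 + √(7 + d)/2 (y(d) = -3 + √(d + 7)/2 = -3 + √(7 + d)/2)
(y(z) + B)² = ((-3 + √(7 - 14)/2) + 395)² = ((-3 + √(-7)/2) + 395)² = ((-3 + (I*√7)/2) + 395)² = ((-3 + I*√7/2) + 395)² = (392 + I*√7/2)²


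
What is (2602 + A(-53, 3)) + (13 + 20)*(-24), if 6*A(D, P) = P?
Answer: 3621/2 ≈ 1810.5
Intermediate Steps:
A(D, P) = P/6
(2602 + A(-53, 3)) + (13 + 20)*(-24) = (2602 + (⅙)*3) + (13 + 20)*(-24) = (2602 + ½) + 33*(-24) = 5205/2 - 792 = 3621/2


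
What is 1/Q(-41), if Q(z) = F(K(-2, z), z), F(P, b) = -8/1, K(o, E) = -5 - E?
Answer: -⅛ ≈ -0.12500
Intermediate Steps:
F(P, b) = -8 (F(P, b) = -8*1 = -8)
Q(z) = -8
1/Q(-41) = 1/(-8) = -⅛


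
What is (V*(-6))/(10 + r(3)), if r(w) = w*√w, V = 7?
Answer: -420/73 + 126*√3/73 ≈ -2.7639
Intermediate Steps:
r(w) = w^(3/2)
(V*(-6))/(10 + r(3)) = (7*(-6))/(10 + 3^(3/2)) = -42/(10 + 3*√3)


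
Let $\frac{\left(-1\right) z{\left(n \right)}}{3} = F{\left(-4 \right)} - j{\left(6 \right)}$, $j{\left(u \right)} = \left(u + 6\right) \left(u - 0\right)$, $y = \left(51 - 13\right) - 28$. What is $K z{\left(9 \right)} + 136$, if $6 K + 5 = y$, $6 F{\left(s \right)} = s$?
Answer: $\frac{953}{3} \approx 317.67$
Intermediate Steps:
$F{\left(s \right)} = \frac{s}{6}$
$y = 10$ ($y = 38 - 28 = 10$)
$j{\left(u \right)} = u \left(6 + u\right)$ ($j{\left(u \right)} = \left(6 + u\right) \left(u + 0\right) = \left(6 + u\right) u = u \left(6 + u\right)$)
$z{\left(n \right)} = 218$ ($z{\left(n \right)} = - 3 \left(\frac{1}{6} \left(-4\right) - 6 \left(6 + 6\right)\right) = - 3 \left(- \frac{2}{3} - 6 \cdot 12\right) = - 3 \left(- \frac{2}{3} - 72\right) = \left(-3\right) \left(- \frac{218}{3}\right) = 218$)
$K = \frac{5}{6}$ ($K = - \frac{5}{6} + \frac{1}{6} \cdot 10 = - \frac{5}{6} + \frac{5}{3} = \frac{5}{6} \approx 0.83333$)
$K z{\left(9 \right)} + 136 = \frac{5}{6} \cdot 218 + 136 = \frac{545}{3} + 136 = \frac{953}{3}$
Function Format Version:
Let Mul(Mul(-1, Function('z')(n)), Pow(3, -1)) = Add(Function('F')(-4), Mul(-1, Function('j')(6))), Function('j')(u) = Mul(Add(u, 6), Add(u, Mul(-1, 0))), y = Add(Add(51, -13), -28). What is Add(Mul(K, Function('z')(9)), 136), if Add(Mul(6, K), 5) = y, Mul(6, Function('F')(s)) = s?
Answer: Rational(953, 3) ≈ 317.67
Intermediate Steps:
Function('F')(s) = Mul(Rational(1, 6), s)
y = 10 (y = Add(38, -28) = 10)
Function('j')(u) = Mul(u, Add(6, u)) (Function('j')(u) = Mul(Add(6, u), Add(u, 0)) = Mul(Add(6, u), u) = Mul(u, Add(6, u)))
Function('z')(n) = 218 (Function('z')(n) = Mul(-3, Add(Mul(Rational(1, 6), -4), Mul(-1, Mul(6, Add(6, 6))))) = Mul(-3, Add(Rational(-2, 3), Mul(-1, Mul(6, 12)))) = Mul(-3, Add(Rational(-2, 3), Mul(-1, 72))) = Mul(-3, Add(Rational(-2, 3), -72)) = Mul(-3, Rational(-218, 3)) = 218)
K = Rational(5, 6) (K = Add(Rational(-5, 6), Mul(Rational(1, 6), 10)) = Add(Rational(-5, 6), Rational(5, 3)) = Rational(5, 6) ≈ 0.83333)
Add(Mul(K, Function('z')(9)), 136) = Add(Mul(Rational(5, 6), 218), 136) = Add(Rational(545, 3), 136) = Rational(953, 3)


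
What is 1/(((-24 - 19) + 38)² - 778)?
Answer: -1/753 ≈ -0.0013280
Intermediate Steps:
1/(((-24 - 19) + 38)² - 778) = 1/((-43 + 38)² - 778) = 1/((-5)² - 778) = 1/(25 - 778) = 1/(-753) = -1/753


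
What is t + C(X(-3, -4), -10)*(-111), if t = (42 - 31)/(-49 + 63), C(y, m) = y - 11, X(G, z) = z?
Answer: 23321/14 ≈ 1665.8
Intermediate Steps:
C(y, m) = -11 + y
t = 11/14 ≈ 0.78571
t + C(X(-3, -4), -10)*(-111) = 11/14 + (-11 - 4)*(-111) = 11/14 - 15*(-111) = 11/14 + 1665 = 23321/14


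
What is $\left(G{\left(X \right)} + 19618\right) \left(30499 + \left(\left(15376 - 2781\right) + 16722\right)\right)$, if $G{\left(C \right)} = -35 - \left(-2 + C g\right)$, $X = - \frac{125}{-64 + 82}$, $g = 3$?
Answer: $\frac{3518227580}{3} \approx 1.1727 \cdot 10^{9}$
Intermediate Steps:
$X = - \frac{125}{18} \approx -6.9444$
$G{\left(C \right)} = -33 - 3 C$ ($G{\left(C \right)} = -35 - \left(-2 + C 3\right) = -35 - \left(-2 + 3 C\right) = -33 - 3 C$)
$\left(G{\left(X \right)} + 19618\right) \left(30499 + \left(\left(15376 - 2781\right) + 16722\right)\right) = \left(\left(-33 - - \frac{125}{6}\right) + 19618\right) \left(30499 + \left(\left(15376 - 2781\right) + 16722\right)\right) = \left(\left(-33 + \frac{125}{6}\right) + 19618\right) \left(30499 + \left(12595 + 16722\right)\right) = \left(- \frac{73}{6} + 19618\right) \left(30499 + 29317\right) = \frac{117635}{6} \cdot 59816 = \frac{3518227580}{3}$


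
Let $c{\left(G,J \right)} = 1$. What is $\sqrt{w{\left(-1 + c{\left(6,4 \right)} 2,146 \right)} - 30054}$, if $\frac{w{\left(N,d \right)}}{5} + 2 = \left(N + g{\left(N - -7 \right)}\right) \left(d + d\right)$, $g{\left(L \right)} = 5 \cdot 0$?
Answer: $2 i \sqrt{7151} \approx 169.13 i$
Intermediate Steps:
$g{\left(L \right)} = 0$
$w{\left(N,d \right)} = -10 + 10 N d$ ($w{\left(N,d \right)} = -10 + 5 \left(N + 0\right) \left(d + d\right) = -10 + 5 N 2 d = -10 + 5 \cdot 2 N d = -10 + 10 N d$)
$\sqrt{w{\left(-1 + c{\left(6,4 \right)} 2,146 \right)} - 30054} = \sqrt{\left(-10 + 10 \left(-1 + 1 \cdot 2\right) 146\right) - 30054} = \sqrt{\left(-10 + 10 \left(-1 + 2\right) 146\right) - 30054} = \sqrt{\left(-10 + 10 \cdot 1 \cdot 146\right) - 30054} = \sqrt{\left(-10 + 1460\right) - 30054} = \sqrt{1450 - 30054} = \sqrt{-28604} = 2 i \sqrt{7151}$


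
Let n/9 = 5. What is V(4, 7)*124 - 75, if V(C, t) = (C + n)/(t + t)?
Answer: 359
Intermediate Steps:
n = 45 (n = 9*5 = 45)
V(C, t) = (45 + C)/(2*t) (V(C, t) = (C + 45)/(t + t) = (45 + C)/((2*t)) = (45 + C)*(1/(2*t)) = (45 + C)/(2*t))
V(4, 7)*124 - 75 = ((½)*(45 + 4)/7)*124 - 75 = ((½)*(⅐)*49)*124 - 75 = (7/2)*124 - 75 = 434 - 75 = 359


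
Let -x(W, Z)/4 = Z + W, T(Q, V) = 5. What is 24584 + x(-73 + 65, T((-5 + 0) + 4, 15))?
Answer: 24596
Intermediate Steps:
x(W, Z) = -4*W - 4*Z (x(W, Z) = -4*(Z + W) = -4*(W + Z) = -4*W - 4*Z)
24584 + x(-73 + 65, T((-5 + 0) + 4, 15)) = 24584 + (-4*(-73 + 65) - 4*5) = 24584 + (-4*(-8) - 20) = 24584 + (32 - 20) = 24584 + 12 = 24596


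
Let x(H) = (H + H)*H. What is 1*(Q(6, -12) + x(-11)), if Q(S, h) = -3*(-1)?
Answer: 245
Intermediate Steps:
Q(S, h) = 3
x(H) = 2*H**2 (x(H) = (2*H)*H = 2*H**2)
1*(Q(6, -12) + x(-11)) = 1*(3 + 2*(-11)**2) = 1*(3 + 2*121) = 1*(3 + 242) = 1*245 = 245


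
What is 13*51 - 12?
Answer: 651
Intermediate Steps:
13*51 - 12 = 663 - 12 = 651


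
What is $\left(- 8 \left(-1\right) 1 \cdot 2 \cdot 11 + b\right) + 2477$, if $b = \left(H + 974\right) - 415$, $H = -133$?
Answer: $3079$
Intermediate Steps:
$b = 426$ ($b = \left(-133 + 974\right) - 415 = 841 - 415 = 426$)
$\left(- 8 \left(-1\right) 1 \cdot 2 \cdot 11 + b\right) + 2477 = \left(- 8 \left(-1\right) 1 \cdot 2 \cdot 11 + 426\right) + 2477 = \left(- 8 \left(\left(-1\right) 2\right) 11 + 426\right) + 2477 = \left(\left(-8\right) \left(-2\right) 11 + 426\right) + 2477 = \left(16 \cdot 11 + 426\right) + 2477 = \left(176 + 426\right) + 2477 = 602 + 2477 = 3079$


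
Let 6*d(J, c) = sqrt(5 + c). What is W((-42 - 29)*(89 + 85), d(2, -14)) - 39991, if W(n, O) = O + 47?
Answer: -39944 + I/2 ≈ -39944.0 + 0.5*I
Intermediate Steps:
d(J, c) = sqrt(5 + c)/6
W(n, O) = 47 + O
W((-42 - 29)*(89 + 85), d(2, -14)) - 39991 = (47 + sqrt(5 - 14)/6) - 39991 = (47 + sqrt(-9)/6) - 39991 = (47 + (3*I)/6) - 39991 = (47 + I/2) - 39991 = -39944 + I/2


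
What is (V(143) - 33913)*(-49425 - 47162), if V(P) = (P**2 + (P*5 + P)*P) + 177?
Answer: -10567293909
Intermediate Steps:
V(P) = 177 + 7*P**2 (V(P) = (P**2 + (5*P + P)*P) + 177 = (P**2 + (6*P)*P) + 177 = (P**2 + 6*P**2) + 177 = 7*P**2 + 177 = 177 + 7*P**2)
(V(143) - 33913)*(-49425 - 47162) = ((177 + 7*143**2) - 33913)*(-49425 - 47162) = ((177 + 7*20449) - 33913)*(-96587) = ((177 + 143143) - 33913)*(-96587) = (143320 - 33913)*(-96587) = 109407*(-96587) = -10567293909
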